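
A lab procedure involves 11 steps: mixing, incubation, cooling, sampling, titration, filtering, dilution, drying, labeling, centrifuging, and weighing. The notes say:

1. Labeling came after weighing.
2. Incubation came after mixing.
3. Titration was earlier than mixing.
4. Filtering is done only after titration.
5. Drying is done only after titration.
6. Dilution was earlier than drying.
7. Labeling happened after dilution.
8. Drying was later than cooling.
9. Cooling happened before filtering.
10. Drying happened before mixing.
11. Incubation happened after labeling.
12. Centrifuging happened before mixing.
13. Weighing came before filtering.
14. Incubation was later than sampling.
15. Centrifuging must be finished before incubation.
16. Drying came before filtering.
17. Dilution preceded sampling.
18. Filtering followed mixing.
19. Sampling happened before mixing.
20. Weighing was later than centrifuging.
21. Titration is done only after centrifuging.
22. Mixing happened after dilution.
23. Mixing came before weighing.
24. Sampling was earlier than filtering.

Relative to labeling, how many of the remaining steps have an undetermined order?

Forced before labeling: centrifuging, cooling, dilution, drying, mixing, sampling, titration, and weighing; forced after labeling: incubation.
That leaves filtering with no forced order relative to labeling — 1.

1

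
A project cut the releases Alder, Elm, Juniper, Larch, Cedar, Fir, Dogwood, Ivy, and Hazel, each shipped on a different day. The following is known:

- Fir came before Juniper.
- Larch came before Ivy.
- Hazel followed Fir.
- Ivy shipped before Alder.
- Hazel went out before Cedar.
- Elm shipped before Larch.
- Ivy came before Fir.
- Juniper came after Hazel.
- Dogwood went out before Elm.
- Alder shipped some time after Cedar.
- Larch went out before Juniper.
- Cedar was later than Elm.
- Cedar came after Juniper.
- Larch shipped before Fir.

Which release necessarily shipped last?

Alder

Every other release has a chain of constraints placing it before Alder, so Alder is last.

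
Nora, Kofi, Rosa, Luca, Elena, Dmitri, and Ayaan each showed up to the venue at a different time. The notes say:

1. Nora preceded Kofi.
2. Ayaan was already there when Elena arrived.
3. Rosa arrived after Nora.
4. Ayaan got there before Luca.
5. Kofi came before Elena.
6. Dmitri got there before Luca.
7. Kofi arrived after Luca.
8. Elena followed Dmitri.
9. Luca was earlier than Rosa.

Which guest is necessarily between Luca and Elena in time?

Kofi

Tracing the constraints gives Luca → Kofi → Elena, so Kofi sits after Luca and before Elena.
No other guest is forced both after Luca and before Elena.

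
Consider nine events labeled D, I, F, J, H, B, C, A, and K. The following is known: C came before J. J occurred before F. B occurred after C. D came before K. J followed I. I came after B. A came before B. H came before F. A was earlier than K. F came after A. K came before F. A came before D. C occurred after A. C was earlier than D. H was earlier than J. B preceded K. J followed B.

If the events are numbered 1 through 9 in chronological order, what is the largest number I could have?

I must come before F and J — 2 events forced after it.
Everything else can be placed before I in some valid order, so I can sit as late as position 9 − 2 = 7.

7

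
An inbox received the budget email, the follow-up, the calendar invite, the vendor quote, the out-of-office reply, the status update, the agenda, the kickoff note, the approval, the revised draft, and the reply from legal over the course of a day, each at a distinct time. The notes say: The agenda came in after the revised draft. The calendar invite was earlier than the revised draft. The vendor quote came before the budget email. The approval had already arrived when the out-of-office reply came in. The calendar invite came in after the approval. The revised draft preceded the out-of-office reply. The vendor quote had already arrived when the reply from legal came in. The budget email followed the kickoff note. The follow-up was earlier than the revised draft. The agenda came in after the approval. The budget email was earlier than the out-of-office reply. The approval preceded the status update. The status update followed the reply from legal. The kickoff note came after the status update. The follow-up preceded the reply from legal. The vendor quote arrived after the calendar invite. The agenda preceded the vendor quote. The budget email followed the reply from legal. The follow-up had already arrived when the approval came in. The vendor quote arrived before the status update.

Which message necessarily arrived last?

the out-of-office reply

Every other message has a chain of constraints placing it before the out-of-office reply, so the out-of-office reply is last.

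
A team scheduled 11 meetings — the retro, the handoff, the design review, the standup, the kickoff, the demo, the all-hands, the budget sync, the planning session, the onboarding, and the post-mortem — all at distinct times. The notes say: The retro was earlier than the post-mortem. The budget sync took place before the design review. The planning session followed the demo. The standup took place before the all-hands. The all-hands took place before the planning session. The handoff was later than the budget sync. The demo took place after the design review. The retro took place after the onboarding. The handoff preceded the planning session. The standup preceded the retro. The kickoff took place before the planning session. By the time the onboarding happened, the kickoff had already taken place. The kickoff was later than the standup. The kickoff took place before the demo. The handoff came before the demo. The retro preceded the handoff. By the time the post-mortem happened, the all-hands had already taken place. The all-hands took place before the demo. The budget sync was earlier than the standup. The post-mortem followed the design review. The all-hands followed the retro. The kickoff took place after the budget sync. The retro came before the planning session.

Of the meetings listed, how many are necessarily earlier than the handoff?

5

Directly stated before the handoff: the budget sync and the retro.
The kickoff reaches the handoff via the kickoff → the onboarding → the retro → the handoff.
The onboarding reaches the handoff via the onboarding → the retro → the handoff.
The standup reaches the handoff via the standup → the retro → the handoff.
That's the budget sync, the kickoff, the onboarding, the retro, and the standup — 5 in all.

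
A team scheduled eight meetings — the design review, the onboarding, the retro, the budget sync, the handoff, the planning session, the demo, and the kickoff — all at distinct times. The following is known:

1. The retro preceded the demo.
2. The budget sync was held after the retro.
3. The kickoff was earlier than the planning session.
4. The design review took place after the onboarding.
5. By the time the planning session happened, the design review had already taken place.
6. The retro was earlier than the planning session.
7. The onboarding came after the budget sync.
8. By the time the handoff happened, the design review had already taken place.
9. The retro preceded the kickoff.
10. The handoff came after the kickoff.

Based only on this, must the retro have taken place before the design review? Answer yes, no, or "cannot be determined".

yes

Chain the constraints: the retro → the budget sync → the onboarding → the design review. Each link is directly stated, so the retro comes before the design review.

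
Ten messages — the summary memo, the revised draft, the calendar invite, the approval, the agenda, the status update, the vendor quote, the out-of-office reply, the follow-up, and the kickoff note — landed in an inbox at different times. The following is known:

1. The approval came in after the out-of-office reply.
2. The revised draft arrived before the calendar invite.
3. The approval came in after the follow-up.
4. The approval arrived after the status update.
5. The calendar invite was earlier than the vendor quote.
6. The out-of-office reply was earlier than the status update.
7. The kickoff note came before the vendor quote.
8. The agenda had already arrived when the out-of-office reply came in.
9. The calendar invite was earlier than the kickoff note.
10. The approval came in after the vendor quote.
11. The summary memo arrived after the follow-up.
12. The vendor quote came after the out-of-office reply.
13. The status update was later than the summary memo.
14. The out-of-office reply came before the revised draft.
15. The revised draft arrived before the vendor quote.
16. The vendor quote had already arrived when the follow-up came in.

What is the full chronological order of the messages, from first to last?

The constraints fix every adjacent pair, so only one ordering works:
the agenda → the out-of-office reply → the revised draft → the calendar invite → the kickoff note → the vendor quote → the follow-up → the summary memo → the status update → the approval.

the agenda, the out-of-office reply, the revised draft, the calendar invite, the kickoff note, the vendor quote, the follow-up, the summary memo, the status update, the approval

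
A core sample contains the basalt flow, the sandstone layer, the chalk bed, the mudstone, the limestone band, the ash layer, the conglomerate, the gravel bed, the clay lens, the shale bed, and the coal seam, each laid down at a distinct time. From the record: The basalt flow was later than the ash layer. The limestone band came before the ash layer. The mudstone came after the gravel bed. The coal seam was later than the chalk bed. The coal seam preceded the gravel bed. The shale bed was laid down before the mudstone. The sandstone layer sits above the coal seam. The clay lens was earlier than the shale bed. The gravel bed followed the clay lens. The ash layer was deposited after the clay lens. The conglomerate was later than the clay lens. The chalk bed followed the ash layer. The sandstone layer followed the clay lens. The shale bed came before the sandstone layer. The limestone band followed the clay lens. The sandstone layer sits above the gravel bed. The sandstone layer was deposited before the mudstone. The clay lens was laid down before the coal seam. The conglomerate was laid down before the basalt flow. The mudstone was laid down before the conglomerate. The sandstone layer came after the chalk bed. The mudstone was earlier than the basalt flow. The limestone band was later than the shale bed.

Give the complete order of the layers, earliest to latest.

the clay lens, the shale bed, the limestone band, the ash layer, the chalk bed, the coal seam, the gravel bed, the sandstone layer, the mudstone, the conglomerate, the basalt flow

The constraints fix every adjacent pair, so only one ordering works:
the clay lens → the shale bed → the limestone band → the ash layer → the chalk bed → the coal seam → the gravel bed → the sandstone layer → the mudstone → the conglomerate → the basalt flow.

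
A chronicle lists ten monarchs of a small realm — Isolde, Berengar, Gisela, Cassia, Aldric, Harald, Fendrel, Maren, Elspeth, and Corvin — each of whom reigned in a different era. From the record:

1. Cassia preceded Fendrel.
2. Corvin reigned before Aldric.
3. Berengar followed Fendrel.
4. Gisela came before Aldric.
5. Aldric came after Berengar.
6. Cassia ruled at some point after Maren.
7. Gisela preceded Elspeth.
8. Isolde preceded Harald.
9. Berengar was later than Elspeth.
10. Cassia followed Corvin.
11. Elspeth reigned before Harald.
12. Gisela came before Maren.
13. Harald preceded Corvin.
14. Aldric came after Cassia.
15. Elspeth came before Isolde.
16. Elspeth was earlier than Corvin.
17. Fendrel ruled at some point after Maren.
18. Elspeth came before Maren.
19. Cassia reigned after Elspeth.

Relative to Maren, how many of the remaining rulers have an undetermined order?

3

Forced before Maren: Elspeth and Gisela; forced after Maren: Aldric, Berengar, Cassia, and Fendrel.
That leaves Corvin, Harald, and Isolde with no forced order relative to Maren — 3.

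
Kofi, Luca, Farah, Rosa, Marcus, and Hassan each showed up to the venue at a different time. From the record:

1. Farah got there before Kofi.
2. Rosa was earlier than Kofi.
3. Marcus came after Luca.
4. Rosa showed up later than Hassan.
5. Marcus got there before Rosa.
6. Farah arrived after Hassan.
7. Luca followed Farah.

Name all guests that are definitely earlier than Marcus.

Farah, Hassan, Luca

Directly stated before Marcus: Luca.
Farah reaches Marcus via Farah → Luca → Marcus.
Hassan reaches Marcus via Hassan → Farah → Luca → Marcus.
No chain forces Kofi (or any of the others) ahead of Marcus.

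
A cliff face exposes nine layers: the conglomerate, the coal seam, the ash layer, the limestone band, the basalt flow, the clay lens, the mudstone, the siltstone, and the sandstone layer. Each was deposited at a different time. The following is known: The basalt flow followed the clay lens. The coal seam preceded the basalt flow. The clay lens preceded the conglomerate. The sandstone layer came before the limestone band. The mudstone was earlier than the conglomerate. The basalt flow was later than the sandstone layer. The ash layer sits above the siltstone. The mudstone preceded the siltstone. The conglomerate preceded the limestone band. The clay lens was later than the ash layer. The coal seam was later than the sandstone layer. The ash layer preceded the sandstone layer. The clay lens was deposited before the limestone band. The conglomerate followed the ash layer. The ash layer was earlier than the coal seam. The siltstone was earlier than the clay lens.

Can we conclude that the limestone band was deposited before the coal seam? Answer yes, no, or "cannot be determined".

cannot be determined

No chain of stated constraints runs from the limestone band to the coal seam, and none runs from the coal seam to the limestone band either.
So the relative order of the limestone band and the coal seam is not fixed by the given facts.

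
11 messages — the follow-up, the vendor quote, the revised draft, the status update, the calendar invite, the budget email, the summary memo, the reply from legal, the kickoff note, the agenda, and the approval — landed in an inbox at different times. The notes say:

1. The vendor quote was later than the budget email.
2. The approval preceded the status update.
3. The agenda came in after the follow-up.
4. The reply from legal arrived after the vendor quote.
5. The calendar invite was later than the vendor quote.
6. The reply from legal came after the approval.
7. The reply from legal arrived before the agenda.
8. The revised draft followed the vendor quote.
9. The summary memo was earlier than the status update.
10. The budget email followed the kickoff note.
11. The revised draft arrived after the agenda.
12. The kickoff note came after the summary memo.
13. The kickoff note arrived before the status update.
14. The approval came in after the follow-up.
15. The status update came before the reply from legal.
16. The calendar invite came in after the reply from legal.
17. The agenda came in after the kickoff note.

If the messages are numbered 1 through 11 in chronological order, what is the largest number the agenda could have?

The agenda must come before the revised draft — 1 message forced after it.
Everything else can be placed before the agenda in some valid order, so the agenda can sit as late as position 11 − 1 = 10.

10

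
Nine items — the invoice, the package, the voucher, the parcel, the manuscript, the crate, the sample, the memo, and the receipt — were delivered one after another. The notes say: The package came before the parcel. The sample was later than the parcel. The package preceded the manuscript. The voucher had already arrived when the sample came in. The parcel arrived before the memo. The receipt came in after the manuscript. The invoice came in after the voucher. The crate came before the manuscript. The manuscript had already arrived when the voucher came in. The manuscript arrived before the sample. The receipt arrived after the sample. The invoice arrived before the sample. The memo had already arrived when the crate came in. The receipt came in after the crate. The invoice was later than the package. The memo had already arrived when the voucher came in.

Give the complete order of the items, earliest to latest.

The constraints fix every adjacent pair, so only one ordering works:
the package → the parcel → the memo → the crate → the manuscript → the voucher → the invoice → the sample → the receipt.

the package, the parcel, the memo, the crate, the manuscript, the voucher, the invoice, the sample, the receipt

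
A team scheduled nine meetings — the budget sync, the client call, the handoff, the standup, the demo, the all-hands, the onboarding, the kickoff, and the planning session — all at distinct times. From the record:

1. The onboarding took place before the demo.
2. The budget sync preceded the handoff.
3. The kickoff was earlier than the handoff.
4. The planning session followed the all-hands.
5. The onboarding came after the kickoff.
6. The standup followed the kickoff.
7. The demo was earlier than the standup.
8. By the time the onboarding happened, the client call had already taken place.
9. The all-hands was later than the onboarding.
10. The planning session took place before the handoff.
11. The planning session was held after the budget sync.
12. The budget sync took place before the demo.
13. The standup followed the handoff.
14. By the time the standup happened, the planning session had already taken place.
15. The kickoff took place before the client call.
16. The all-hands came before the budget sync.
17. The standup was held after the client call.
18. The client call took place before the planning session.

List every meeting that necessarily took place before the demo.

Directly stated before the demo: the budget sync and the onboarding.
The all-hands reaches the demo via the all-hands → the budget sync → the demo.
The client call reaches the demo via the client call → the onboarding → the demo.
The kickoff reaches the demo via the kickoff → the onboarding → the demo.
No chain forces the handoff (or any of the others) ahead of the demo.

the all-hands, the budget sync, the client call, the kickoff, the onboarding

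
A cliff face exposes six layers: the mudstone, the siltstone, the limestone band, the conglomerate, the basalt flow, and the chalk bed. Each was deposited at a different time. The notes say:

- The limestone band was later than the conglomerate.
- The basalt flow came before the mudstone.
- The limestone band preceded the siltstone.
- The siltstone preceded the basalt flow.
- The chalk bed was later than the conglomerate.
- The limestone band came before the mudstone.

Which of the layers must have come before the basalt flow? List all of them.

Directly stated before the basalt flow: the siltstone.
The conglomerate reaches the basalt flow via the conglomerate → the limestone band → the siltstone → the basalt flow.
The limestone band reaches the basalt flow via the limestone band → the siltstone → the basalt flow.

the conglomerate, the limestone band, the siltstone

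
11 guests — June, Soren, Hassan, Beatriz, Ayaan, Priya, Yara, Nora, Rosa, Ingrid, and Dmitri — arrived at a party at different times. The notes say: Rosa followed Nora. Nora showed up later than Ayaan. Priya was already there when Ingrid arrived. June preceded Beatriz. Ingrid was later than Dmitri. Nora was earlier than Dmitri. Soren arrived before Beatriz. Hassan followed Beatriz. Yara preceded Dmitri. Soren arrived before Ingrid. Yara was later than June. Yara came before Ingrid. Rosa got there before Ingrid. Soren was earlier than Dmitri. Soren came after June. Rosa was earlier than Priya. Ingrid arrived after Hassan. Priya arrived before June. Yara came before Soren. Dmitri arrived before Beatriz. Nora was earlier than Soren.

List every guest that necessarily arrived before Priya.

Directly stated before Priya: Rosa.
Ayaan reaches Priya via Ayaan → Nora → Rosa → Priya.
Nora reaches Priya via Nora → Rosa → Priya.

Ayaan, Nora, Rosa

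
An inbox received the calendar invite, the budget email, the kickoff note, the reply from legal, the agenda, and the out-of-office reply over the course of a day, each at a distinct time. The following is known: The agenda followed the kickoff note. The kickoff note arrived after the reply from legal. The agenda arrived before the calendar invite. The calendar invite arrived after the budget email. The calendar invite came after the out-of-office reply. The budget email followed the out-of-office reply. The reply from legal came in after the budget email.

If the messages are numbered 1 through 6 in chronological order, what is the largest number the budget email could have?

The budget email must come before the agenda, the calendar invite, the kickoff note, and the reply from legal — 4 messages forced after it.
Everything else can be placed before the budget email in some valid order, so the budget email can sit as late as position 6 − 4 = 2.

2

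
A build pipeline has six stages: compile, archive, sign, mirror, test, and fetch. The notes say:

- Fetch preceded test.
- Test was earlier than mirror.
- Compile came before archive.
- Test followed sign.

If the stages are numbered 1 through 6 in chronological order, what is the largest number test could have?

5

Test must come before mirror — 1 stage forced after it.
Everything else can be placed before test in some valid order, so test can sit as late as position 6 − 1 = 5.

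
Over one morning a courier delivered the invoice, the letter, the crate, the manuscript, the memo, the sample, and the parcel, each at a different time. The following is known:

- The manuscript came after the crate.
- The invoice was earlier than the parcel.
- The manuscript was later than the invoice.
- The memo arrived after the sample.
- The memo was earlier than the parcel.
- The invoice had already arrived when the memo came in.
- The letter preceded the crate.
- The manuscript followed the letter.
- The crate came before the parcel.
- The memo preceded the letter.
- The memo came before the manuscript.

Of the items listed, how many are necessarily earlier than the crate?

4

Directly stated before the crate: the letter.
The invoice reaches the crate via the invoice → the memo → the letter → the crate.
The memo reaches the crate via the memo → the letter → the crate.
The sample reaches the crate via the sample → the memo → the letter → the crate.
No chain forces the parcel (or any of the others) ahead of the crate.
That's the invoice, the letter, the memo, and the sample — 4 in all.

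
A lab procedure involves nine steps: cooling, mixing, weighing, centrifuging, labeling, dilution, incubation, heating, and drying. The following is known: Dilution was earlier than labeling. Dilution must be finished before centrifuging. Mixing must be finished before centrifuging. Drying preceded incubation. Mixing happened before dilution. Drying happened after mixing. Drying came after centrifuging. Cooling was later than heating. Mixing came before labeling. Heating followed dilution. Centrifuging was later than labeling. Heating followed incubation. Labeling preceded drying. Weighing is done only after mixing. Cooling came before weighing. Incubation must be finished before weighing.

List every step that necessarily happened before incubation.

centrifuging, dilution, drying, labeling, mixing

Directly stated before incubation: drying.
Centrifuging reaches incubation via centrifuging → drying → incubation.
Dilution reaches incubation via dilution → labeling → drying → incubation.
Labeling reaches incubation via labeling → drying → incubation.
Likewise mixing reaches incubation by chaining the stated constraints.
No chain forces heating (or any of the others) ahead of incubation.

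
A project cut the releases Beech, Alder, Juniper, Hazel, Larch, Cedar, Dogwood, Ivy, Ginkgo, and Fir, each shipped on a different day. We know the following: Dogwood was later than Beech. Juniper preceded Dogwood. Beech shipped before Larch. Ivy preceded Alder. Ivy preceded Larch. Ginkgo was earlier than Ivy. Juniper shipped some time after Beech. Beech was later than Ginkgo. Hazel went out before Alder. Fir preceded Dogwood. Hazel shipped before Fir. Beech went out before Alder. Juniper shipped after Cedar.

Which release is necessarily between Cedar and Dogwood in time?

Juniper

Tracing the constraints gives Cedar → Juniper → Dogwood, so Juniper sits after Cedar and before Dogwood.
No other release is forced both after Cedar and before Dogwood.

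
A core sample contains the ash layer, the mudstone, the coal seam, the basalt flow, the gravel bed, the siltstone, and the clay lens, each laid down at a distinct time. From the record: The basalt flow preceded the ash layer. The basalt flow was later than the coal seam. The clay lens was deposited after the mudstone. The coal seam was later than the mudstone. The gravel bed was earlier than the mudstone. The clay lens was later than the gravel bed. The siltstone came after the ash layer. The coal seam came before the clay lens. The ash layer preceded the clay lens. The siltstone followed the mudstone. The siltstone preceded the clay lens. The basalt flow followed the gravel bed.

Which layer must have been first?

The gravel bed has a chain of constraints placing it before every other layer, so the gravel bed must be first.

the gravel bed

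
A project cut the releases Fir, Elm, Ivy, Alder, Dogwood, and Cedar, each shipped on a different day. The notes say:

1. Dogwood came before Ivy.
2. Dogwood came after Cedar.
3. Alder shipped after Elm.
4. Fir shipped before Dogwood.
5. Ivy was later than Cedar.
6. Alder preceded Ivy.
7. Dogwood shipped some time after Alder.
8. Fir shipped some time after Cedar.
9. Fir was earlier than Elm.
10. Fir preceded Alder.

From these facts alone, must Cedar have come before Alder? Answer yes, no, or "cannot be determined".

yes

Chain the constraints: Cedar → Fir → Alder. Each link is directly stated, so Cedar comes before Alder.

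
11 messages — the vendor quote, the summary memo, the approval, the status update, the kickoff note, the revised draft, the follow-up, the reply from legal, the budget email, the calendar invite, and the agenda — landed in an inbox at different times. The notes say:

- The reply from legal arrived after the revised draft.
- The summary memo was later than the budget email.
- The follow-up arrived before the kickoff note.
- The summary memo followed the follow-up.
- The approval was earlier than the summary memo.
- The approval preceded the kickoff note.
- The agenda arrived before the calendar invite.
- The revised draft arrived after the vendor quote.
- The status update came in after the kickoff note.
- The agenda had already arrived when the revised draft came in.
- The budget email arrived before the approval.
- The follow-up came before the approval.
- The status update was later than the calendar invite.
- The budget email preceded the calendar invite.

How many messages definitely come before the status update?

6

Directly stated before the status update: the calendar invite and the kickoff note.
The agenda reaches the status update via the agenda → the calendar invite → the status update.
The approval reaches the status update via the approval → the kickoff note → the status update.
The budget email reaches the status update via the budget email → the calendar invite → the status update.
Likewise the follow-up reaches the status update by chaining the stated constraints.
That's the agenda, the approval, the budget email, the calendar invite, the follow-up, and the kickoff note — 6 in all.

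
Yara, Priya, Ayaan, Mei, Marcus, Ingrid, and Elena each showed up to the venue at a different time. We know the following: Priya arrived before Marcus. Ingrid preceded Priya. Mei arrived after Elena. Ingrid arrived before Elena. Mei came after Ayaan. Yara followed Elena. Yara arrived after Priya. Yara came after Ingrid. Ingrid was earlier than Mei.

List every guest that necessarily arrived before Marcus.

Ingrid, Priya

Directly stated before Marcus: Priya.
Ingrid reaches Marcus via Ingrid → Priya → Marcus.
No chain forces Elena (or any of the others) ahead of Marcus.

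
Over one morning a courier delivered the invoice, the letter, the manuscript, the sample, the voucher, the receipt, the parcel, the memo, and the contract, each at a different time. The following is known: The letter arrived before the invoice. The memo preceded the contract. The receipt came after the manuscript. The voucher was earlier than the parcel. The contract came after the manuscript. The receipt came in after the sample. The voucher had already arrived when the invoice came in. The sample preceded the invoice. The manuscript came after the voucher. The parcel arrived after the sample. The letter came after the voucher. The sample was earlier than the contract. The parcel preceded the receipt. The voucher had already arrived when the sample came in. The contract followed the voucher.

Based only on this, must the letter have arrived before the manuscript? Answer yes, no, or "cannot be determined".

No chain of stated constraints runs from the letter to the manuscript, and none runs from the manuscript to the letter either.
So the relative order of the letter and the manuscript is not fixed by the given facts.

cannot be determined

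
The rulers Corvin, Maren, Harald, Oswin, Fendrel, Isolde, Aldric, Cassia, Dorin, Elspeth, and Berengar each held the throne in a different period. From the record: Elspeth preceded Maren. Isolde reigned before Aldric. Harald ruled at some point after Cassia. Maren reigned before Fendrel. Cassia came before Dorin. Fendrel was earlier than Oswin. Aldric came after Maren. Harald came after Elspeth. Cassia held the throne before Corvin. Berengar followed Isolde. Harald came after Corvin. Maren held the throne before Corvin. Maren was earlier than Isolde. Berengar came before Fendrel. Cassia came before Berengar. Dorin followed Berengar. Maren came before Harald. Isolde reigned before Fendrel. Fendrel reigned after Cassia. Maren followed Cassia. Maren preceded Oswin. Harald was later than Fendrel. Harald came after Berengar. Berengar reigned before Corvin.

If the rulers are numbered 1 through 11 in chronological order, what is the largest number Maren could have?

Maren must come before Aldric, Berengar, Corvin, Dorin, Fendrel, Harald, Isolde, and Oswin — 8 rulers forced after them.
Everything else can be placed before Maren in some valid order, so Maren can sit as late as position 11 − 8 = 3.

3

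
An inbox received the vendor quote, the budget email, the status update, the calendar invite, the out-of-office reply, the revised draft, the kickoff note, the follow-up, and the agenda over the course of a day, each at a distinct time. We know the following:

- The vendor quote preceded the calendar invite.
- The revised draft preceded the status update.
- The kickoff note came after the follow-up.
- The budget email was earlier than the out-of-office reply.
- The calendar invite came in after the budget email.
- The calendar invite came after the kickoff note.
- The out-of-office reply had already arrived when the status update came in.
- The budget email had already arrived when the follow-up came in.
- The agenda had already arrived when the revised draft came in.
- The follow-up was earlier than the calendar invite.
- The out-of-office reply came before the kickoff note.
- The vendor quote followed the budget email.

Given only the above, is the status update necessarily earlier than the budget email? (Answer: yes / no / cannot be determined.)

Tracing the constraints gives the budget email → the out-of-office reply → the status update, so the budget email must come before the status update.
That means the status update cannot be before the budget email.

no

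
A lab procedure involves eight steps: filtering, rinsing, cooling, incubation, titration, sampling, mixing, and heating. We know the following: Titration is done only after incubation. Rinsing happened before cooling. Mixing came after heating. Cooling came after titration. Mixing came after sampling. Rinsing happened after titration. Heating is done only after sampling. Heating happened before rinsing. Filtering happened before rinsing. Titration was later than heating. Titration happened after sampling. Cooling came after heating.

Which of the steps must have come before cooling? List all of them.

Directly stated before cooling: heating, rinsing, and titration.
Filtering reaches cooling via filtering → rinsing → cooling.
Incubation reaches cooling via incubation → titration → cooling.
Sampling reaches cooling via sampling → titration → cooling.
No chain forces mixing ahead of cooling.

filtering, heating, incubation, rinsing, sampling, titration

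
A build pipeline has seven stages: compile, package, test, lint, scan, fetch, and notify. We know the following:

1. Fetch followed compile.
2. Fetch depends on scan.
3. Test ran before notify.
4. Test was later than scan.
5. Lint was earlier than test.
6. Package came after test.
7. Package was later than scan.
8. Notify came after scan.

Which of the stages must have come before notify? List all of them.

lint, scan, test

Directly stated before notify: scan and test.
Lint reaches notify via lint → test → notify.
No chain forces fetch (or any of the others) ahead of notify.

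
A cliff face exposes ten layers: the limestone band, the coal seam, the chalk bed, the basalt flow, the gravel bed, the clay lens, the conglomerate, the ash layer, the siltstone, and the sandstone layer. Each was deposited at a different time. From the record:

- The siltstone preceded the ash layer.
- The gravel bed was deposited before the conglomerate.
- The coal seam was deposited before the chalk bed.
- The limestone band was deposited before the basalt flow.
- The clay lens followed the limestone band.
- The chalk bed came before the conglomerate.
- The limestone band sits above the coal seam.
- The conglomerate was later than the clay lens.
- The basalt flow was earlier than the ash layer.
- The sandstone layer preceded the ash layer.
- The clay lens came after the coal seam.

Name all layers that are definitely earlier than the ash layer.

the basalt flow, the coal seam, the limestone band, the sandstone layer, the siltstone

Directly stated before the ash layer: the basalt flow, the sandstone layer, and the siltstone.
The coal seam reaches the ash layer via the coal seam → the limestone band → the basalt flow → the ash layer.
The limestone band reaches the ash layer via the limestone band → the basalt flow → the ash layer.
No chain forces the chalk bed (or any of the others) ahead of the ash layer.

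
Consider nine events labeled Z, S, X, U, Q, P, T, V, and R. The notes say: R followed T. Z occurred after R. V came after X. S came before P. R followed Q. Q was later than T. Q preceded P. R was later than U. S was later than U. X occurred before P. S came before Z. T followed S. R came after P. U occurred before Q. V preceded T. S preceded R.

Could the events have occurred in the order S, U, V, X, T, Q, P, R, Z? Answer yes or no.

no

The constraints require X before V, but in the proposed sequence V appears ahead of X. That one violation is enough.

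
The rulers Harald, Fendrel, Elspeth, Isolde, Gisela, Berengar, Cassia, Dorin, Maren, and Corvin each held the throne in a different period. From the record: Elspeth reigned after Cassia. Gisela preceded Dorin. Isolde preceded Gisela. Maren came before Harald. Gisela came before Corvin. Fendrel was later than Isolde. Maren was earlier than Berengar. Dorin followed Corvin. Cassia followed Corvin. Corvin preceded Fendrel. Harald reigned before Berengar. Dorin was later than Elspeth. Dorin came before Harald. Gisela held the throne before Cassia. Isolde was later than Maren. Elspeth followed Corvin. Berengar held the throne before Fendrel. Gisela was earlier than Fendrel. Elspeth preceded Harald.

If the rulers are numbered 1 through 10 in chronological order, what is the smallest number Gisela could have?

3

Isolde and Maren must both come before Gisela — 2 forced predecessors.
Nothing else is forced ahead of Gisela, so their earliest slot is position 2 + 1 = 3.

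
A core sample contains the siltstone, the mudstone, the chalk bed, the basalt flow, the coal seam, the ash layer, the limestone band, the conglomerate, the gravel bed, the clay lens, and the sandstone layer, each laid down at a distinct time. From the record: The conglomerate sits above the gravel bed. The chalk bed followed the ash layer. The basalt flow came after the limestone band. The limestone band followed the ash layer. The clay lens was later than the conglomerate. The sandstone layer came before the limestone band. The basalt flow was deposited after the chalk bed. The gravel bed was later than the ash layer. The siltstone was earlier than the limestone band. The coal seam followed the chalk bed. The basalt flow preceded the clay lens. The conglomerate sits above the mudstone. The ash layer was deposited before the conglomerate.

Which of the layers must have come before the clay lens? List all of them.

Directly stated before the clay lens: the basalt flow and the conglomerate.
The ash layer reaches the clay lens via the ash layer → the conglomerate → the clay lens.
The chalk bed reaches the clay lens via the chalk bed → the basalt flow → the clay lens.
The gravel bed reaches the clay lens via the gravel bed → the conglomerate → the clay lens.
Likewise the limestone band, the mudstone, the sandstone layer, and the siltstone each reach the clay lens by chaining the stated constraints.
No chain forces the coal seam ahead of the clay lens.

the ash layer, the basalt flow, the chalk bed, the conglomerate, the gravel bed, the limestone band, the mudstone, the sandstone layer, the siltstone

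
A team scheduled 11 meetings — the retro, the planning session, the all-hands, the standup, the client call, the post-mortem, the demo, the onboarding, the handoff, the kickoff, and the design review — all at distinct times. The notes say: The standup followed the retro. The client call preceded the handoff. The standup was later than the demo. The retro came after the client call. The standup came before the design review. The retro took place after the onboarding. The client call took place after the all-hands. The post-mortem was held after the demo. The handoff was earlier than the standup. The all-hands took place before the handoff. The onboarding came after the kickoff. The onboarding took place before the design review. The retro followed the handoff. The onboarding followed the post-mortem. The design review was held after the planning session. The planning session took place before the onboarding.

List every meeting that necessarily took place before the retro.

the all-hands, the client call, the demo, the handoff, the kickoff, the onboarding, the planning session, the post-mortem

Directly stated before the retro: the client call, the handoff, and the onboarding.
The all-hands reaches the retro via the all-hands → the handoff → the retro.
The demo reaches the retro via the demo → the post-mortem → the onboarding → the retro.
The kickoff reaches the retro via the kickoff → the onboarding → the retro.
Likewise the planning session and the post-mortem each reach the retro by chaining the stated constraints.
No chain forces the standup (or any of the others) ahead of the retro.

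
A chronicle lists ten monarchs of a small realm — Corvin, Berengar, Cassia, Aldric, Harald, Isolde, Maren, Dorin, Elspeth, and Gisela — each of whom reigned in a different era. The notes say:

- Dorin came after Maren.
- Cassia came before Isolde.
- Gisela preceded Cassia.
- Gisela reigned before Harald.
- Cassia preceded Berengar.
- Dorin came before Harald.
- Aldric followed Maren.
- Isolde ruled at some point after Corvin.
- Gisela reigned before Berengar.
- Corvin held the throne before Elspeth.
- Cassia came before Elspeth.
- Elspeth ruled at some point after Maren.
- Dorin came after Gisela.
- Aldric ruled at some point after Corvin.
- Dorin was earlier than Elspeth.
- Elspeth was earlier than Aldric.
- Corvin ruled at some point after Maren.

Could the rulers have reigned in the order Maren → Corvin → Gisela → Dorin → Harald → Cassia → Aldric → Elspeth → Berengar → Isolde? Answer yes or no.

The constraints require Elspeth before Aldric, but in the proposed sequence Aldric appears ahead of Elspeth. That one violation is enough.

no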